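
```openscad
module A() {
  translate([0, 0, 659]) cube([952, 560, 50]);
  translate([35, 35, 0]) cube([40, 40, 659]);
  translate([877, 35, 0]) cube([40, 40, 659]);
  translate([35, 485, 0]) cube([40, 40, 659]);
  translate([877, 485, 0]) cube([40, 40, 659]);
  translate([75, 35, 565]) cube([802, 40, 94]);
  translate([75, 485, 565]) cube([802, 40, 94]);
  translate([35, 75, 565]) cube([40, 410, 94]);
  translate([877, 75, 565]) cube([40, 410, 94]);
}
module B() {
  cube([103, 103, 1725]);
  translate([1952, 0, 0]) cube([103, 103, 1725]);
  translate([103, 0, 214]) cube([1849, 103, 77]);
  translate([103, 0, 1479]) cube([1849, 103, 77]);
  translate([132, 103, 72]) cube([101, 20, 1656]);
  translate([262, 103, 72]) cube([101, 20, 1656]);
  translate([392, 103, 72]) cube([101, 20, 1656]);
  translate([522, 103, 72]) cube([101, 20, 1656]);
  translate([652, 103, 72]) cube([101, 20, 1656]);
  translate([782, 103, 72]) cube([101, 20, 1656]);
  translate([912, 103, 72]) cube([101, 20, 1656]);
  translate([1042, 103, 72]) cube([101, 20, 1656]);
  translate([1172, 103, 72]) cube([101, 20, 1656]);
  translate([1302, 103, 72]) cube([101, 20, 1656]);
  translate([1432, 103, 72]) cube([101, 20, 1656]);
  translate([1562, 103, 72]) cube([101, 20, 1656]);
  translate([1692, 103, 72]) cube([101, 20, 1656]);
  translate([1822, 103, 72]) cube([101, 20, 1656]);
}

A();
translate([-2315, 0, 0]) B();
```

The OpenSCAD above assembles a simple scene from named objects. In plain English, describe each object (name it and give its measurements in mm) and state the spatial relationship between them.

A is a rectangular dining table. The top is 952×560×50 mm with its upper surface at z = 709 mm. It stands on four 40×40 mm square legs, each inset 35 mm from the nearest pair of top edges, running from the floor to the underside of the top. Four apron rails, 40 mm thick and 94 mm tall, run between adjacent legs with their top edges flush with the underside of the top and their outer faces flush with the legs' outer faces.

B is a fence section. Two 103×103 mm posts, 1725 mm tall, stand on the floor with a clear span of 1849 mm between their inner faces. Two horizontal rails of 103×77 mm section span the gap between the posts with their undersides at z = 214 mm and z = 1479 mm, flush with the posts' −y face. 14 pickets, each 101 mm wide, 20 mm thick and 1656 mm tall, are fixed to the +y face of the rails with their bottoms at z = 72 mm, evenly spaced across the span with equal gaps (rounded down to the nearest mm) at the −x end and between each pair — any rounding remainder accumulates at the +x end.

The fence section is on the floor beside the table on its −x side.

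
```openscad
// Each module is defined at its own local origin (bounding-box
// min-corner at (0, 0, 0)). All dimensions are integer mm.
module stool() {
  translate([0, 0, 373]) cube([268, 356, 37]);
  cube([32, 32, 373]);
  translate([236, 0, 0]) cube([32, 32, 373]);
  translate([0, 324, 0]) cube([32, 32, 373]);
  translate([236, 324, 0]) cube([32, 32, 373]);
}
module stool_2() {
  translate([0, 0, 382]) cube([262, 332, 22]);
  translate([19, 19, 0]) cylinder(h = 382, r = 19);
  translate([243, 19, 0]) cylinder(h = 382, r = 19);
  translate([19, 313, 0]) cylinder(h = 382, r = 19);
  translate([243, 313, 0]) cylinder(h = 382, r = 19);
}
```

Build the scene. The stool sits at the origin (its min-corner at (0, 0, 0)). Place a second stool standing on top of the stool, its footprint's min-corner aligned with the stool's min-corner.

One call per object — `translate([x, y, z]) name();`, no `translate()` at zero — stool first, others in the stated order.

stool();
translate([0, 0, 410]) stool_2();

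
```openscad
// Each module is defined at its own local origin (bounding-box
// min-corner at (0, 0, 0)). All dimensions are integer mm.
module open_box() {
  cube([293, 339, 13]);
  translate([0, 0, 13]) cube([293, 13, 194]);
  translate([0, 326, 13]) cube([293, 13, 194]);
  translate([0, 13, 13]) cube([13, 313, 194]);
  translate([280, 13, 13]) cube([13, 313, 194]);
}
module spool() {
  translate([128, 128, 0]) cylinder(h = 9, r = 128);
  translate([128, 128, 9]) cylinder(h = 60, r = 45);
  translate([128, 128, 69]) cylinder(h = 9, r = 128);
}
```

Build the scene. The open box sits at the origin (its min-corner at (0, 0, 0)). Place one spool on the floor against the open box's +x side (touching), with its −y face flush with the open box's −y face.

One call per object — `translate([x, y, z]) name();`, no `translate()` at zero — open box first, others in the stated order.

open_box();
translate([293, 0, 0]) spool();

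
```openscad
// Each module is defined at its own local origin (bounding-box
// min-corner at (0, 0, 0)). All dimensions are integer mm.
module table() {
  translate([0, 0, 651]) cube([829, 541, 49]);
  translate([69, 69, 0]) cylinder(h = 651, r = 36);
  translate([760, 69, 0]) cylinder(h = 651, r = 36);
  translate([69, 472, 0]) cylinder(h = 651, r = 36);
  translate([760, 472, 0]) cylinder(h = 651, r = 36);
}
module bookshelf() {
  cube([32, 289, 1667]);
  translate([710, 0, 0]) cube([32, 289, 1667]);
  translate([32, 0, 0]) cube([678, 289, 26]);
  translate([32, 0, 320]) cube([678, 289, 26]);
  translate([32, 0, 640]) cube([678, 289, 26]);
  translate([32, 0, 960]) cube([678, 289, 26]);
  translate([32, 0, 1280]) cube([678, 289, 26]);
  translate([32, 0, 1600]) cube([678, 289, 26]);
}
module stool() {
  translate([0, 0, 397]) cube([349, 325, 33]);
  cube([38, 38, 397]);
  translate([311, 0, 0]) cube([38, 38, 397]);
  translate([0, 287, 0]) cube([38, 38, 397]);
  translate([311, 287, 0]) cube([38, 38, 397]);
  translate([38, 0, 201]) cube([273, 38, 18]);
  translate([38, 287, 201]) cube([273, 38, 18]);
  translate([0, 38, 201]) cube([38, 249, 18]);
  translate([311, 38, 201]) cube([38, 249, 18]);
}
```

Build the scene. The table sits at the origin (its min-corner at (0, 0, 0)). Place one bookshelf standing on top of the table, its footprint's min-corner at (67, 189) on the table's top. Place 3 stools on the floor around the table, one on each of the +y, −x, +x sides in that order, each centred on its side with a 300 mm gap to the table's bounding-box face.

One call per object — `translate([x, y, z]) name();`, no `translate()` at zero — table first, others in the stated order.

table();
translate([67, 189, 700]) bookshelf();
translate([240, 841, 0]) stool();
translate([-649, 108, 0]) stool();
translate([1129, 108, 0]) stool();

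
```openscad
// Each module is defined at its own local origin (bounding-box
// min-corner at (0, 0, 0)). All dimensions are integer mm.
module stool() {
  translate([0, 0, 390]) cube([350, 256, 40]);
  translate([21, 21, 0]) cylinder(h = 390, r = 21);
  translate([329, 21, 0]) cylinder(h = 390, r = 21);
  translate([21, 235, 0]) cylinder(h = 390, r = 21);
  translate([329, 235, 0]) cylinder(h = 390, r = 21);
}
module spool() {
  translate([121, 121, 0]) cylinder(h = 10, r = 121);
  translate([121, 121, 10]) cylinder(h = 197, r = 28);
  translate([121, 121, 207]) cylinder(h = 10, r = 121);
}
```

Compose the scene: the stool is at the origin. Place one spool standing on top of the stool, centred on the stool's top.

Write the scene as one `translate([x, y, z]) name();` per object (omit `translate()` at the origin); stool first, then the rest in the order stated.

stool();
translate([54, 7, 430]) spool();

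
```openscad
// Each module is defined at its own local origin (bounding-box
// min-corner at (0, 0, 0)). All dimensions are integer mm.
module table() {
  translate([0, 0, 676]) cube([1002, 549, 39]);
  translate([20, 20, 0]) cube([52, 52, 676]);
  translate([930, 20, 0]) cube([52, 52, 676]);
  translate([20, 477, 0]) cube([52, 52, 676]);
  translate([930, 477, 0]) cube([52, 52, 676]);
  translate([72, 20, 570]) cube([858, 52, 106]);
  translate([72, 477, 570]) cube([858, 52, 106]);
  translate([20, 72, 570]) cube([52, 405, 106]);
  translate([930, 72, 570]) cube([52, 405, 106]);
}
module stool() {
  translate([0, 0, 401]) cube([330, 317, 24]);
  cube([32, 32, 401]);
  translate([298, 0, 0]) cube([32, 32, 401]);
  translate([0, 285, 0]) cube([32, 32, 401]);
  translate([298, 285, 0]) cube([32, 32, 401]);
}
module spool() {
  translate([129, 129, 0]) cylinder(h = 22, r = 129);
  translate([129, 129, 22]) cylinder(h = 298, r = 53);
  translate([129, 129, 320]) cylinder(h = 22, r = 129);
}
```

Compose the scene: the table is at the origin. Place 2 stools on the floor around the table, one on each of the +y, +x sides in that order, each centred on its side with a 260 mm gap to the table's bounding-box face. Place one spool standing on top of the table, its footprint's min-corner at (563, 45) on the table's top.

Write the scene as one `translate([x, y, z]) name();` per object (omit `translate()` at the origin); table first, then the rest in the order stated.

table();
translate([336, 809, 0]) stool();
translate([1262, 116, 0]) stool();
translate([563, 45, 715]) spool();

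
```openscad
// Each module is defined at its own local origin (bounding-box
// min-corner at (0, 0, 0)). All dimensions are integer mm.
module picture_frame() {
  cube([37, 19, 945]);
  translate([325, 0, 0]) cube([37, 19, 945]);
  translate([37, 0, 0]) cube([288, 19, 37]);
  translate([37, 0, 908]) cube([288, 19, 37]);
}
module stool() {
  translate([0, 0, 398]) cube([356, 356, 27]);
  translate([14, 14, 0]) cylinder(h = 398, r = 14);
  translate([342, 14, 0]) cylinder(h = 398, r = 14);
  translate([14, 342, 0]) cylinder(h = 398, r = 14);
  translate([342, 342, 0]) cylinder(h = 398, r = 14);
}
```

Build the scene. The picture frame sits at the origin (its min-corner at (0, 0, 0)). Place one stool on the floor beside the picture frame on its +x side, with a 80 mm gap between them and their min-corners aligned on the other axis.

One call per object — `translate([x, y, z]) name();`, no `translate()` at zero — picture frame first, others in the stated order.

picture_frame();
translate([442, 0, 0]) stool();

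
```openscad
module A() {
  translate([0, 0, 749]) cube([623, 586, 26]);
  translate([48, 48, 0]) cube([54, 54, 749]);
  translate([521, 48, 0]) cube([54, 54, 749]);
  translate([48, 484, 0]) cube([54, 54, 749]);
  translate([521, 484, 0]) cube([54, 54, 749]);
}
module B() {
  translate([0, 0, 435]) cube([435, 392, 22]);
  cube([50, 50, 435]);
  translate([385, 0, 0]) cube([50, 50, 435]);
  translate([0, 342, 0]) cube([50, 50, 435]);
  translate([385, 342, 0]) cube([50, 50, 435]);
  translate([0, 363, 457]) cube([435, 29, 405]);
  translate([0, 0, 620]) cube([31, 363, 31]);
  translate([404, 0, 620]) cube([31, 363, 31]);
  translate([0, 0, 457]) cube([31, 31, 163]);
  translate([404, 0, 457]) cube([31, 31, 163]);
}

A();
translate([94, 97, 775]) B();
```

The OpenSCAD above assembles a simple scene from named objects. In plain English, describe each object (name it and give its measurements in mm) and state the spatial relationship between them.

A is a table: top 623 mm (x) × 586 mm (y), 26 mm thick, upper face at z = 775 mm, on four 54×54 mm square legs, each inset 48 mm from the nearest pair of top edges, running from z = 0 to the bottom of the top.

B is a chair: 435×392 mm seat, 22 mm thick, top at z = 457 mm, on four 50 mm square corner legs flush with the seat edges. A 29 mm thick backrest slab spans the full seat width, extending 405 mm above the seat top, its back face flush with the seat's +y edge. Two armrests of 31×31 mm section run along each side from the seat's front edge to the front of the backrest, top faces 194 mm above the seat top and outer faces flush with the seat's x-edges; a 31×31 mm post under the front of each armrest stands on the seat at the front corner.

The chair is on top of the table, centred.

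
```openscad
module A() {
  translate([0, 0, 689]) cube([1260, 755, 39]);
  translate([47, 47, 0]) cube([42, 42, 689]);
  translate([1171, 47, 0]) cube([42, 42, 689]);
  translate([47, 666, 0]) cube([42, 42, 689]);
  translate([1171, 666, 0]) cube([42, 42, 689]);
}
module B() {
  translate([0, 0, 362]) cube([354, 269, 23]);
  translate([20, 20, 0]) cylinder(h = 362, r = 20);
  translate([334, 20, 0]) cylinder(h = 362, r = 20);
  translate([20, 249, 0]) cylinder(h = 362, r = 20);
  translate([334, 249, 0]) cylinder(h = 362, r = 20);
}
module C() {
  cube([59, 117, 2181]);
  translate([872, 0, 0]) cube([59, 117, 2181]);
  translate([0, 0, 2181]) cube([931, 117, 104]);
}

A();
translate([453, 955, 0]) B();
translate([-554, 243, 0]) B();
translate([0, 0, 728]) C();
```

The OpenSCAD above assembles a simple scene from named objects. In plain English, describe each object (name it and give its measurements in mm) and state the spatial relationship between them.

A is a rectangular dining table. The top is 1260×755×39 mm with its upper surface at z = 728 mm. It stands on four 42×42 mm square legs, each inset 47 mm from the nearest pair of top edges, running from the floor to the underside of the top.

B is a four-legged stool. The seat is a 354×269×23 mm slab whose top surface is at z = 385 mm; four round legs, each 40 mm in diameter, run from the floor (z = 0) to the underside of the seat, each leg's axis is inset half a diameter from the nearest pair of seat edges (so the leg's bounding box is flush with the corner).

C is a rectangular door frame: two vertical jambs of 59×117 mm section, 2181 mm tall, with a clear opening 813 mm wide between their inner faces. A header 104 mm tall and 117 mm deep lies on top of the jambs and spans the full outside width.

Two stools sit around the table at the +y, −x sides. The door frame is on top of the table.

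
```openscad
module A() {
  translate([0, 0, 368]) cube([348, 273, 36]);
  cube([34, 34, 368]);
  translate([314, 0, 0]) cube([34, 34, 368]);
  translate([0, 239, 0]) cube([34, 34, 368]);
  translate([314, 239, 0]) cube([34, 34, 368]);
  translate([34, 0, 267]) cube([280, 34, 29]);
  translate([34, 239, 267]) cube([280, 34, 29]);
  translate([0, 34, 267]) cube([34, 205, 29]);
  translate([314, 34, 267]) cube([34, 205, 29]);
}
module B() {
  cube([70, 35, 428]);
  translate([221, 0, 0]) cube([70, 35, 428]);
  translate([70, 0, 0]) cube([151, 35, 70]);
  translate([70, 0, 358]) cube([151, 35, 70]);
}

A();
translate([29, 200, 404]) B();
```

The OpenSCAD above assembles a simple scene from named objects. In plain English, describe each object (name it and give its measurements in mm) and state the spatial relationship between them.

A is a simple wooden stool: a rectangular seat 348 mm (x) by 273 mm (y), 36 mm thick, top face at z = 404 mm, on four square legs, each 34×34 mm in cross-section. The legs rest on z = 0, each flush with a corner of the seat. Four stretchers, 34 mm wide and 29 mm tall, connect adjacent legs with their undersides at z = 267 mm, each running between the inner faces of the legs it joins and aligned with the legs' outer faces on the other axis.

B is a rectangular picture frame lying in the x–z plane (depth along y). The opening is 151 mm wide (x) by 288 mm tall (z), surrounded by a border 70 mm wide on all four sides. The frame is 35 mm deep and is made of two full-height vertical stiles with two horizontal rails fitted between them.

The picture frame is on top of the stool.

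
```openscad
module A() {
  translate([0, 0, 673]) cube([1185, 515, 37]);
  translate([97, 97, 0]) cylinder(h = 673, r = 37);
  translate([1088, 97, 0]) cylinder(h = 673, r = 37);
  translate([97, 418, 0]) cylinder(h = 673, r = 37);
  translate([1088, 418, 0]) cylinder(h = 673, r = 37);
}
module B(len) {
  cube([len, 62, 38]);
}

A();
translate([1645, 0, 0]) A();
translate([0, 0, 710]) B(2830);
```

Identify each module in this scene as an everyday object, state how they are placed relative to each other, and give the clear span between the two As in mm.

A is a table. B is a beam. A beam spans the tops of two tables. The clear span between the two tables is 460 mm.

Second table starts at x = 1645; first ends at x = 1185; clear span = 1645 − 1185 = 460 mm.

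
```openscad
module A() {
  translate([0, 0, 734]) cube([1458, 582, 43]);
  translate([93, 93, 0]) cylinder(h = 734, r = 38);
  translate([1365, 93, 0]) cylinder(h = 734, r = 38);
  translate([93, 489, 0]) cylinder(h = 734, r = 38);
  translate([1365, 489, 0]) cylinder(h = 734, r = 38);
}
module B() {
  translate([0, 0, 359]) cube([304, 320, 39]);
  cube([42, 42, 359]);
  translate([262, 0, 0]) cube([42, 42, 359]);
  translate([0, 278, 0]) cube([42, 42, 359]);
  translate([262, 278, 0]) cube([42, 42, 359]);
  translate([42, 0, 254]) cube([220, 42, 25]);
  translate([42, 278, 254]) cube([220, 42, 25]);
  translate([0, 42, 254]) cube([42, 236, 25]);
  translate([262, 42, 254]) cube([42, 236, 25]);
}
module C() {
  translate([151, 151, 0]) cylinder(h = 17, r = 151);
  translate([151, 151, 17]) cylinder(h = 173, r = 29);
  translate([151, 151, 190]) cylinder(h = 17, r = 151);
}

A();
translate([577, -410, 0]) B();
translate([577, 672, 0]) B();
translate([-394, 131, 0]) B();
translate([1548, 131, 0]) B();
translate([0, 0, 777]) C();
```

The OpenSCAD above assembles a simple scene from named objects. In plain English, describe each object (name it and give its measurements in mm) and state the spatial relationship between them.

A is a table: top 1458 mm (x) × 582 mm (y), 43 mm thick, upper face at z = 777 mm, on four round legs of 76 mm diameter, each leg's bounding box inset 55 mm from the nearest pair of top edges, running from z = 0 to the bottom of the top.

B is a four-legged stool. The seat is 304×320 mm, 39 mm thick, top at z = 398 mm. It stands on four square legs, each 42×42 mm in cross-section, from z = 0 to the seat underside, each flush with a corner of the seat. Four stretchers, 42 mm wide and 25 mm tall, connect adjacent legs with their undersides at z = 254 mm, each running between the inner faces of the legs it joins and aligned with the legs' outer faces on the other axis.

C is a spool: two coaxial disc flanges of radius 151 mm and thickness 17 mm, joined by a core cylinder of radius 29 mm and height 173 mm. The lower flange rests on z = 0 and the three cylinders share a vertical axis.

Four stools sit around the table at the −y, +y, −x, +x sides. The spool is on top of the table.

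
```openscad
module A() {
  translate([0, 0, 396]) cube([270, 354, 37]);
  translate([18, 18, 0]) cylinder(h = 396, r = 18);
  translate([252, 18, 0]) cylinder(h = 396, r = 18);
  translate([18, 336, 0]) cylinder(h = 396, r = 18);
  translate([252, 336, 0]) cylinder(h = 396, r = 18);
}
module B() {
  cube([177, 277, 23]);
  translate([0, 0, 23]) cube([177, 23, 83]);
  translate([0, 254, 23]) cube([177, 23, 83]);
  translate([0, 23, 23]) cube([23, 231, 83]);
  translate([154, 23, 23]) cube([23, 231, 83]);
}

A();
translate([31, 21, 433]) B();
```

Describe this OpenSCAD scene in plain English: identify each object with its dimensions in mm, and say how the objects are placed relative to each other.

A is a four-legged stool. The seat is a 270×354×37 mm slab whose top surface is at z = 433 mm; four round legs, each 36 mm in diameter, run from the floor (z = 0) to the underside of the seat, each leg's axis is inset half a diameter from the nearest pair of seat edges (so the leg's bounding box is flush with the corner).

B is an open-topped rectangular box: outside dimensions 177×277×106 mm, with a uniform wall and base thickness of 23 mm. The base is a full 177×277 slab on the floor; four walls sit on top of the base. The front and back walls (the −y and +y sides) span the full width; the two side walls fit between them.

The open box is on top of the stool.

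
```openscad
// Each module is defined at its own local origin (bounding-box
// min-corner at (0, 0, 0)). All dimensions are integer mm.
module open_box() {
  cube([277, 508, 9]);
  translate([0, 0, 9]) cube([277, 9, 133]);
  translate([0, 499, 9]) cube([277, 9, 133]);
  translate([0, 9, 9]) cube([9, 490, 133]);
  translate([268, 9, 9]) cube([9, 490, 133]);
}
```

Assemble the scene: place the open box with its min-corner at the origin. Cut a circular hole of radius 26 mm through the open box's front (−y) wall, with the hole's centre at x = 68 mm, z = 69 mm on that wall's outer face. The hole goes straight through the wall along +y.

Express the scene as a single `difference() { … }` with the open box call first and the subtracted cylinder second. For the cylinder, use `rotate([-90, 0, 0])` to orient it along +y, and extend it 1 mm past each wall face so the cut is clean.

difference() {
  open_box();
  translate([68, -1, 69]) rotate([-90, 0, 0]) cylinder(h = 11, r = 26);
}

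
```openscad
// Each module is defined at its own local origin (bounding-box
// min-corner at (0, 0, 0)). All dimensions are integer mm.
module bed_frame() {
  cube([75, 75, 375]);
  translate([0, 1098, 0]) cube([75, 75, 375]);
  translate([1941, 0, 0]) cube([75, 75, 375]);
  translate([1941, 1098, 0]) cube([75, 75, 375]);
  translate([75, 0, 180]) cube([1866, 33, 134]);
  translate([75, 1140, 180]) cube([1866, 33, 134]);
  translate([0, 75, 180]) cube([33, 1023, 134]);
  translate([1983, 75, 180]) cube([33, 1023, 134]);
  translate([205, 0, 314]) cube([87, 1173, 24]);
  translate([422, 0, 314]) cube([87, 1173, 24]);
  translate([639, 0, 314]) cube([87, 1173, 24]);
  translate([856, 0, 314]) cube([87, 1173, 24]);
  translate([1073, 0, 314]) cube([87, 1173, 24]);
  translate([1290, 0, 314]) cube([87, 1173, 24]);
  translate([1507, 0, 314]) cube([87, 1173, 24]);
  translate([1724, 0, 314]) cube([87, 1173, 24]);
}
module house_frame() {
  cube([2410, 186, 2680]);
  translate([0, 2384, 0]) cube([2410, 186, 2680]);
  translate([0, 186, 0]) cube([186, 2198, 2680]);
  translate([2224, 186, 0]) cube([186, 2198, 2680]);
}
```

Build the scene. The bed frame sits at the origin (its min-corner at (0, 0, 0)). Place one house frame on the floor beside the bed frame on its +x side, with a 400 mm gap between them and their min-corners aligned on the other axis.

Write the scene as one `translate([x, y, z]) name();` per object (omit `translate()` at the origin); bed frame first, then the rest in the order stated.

bed_frame();
translate([2416, 0, 0]) house_frame();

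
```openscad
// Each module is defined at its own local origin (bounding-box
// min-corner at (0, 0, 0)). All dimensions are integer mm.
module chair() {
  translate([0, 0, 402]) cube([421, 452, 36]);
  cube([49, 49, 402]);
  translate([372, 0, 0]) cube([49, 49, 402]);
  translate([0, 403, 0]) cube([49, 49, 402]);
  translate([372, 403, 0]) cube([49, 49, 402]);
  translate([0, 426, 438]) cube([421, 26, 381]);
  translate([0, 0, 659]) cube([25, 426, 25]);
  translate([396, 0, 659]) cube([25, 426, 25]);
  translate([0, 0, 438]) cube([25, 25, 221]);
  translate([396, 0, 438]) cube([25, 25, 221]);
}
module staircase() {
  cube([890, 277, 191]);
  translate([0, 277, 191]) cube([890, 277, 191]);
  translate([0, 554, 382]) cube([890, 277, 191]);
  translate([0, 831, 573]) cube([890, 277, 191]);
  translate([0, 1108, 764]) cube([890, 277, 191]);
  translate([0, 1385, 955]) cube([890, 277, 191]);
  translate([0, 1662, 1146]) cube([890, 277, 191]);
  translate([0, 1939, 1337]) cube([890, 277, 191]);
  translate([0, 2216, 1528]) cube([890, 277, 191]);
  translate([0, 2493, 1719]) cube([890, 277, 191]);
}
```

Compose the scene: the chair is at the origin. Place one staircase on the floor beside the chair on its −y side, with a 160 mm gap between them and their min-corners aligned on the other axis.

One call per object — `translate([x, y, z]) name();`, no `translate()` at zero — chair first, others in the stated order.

chair();
translate([0, -2930, 0]) staircase();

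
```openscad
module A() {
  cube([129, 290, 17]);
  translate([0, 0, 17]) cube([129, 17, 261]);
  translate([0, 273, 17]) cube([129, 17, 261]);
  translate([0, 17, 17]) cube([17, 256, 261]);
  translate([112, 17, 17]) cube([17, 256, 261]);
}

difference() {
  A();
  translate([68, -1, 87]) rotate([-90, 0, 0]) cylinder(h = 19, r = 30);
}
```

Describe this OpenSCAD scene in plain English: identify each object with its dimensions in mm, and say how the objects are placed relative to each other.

A is an open-topped rectangular box: outside dimensions 129×290×278 mm, with a uniform wall and base thickness of 17 mm. The base is a full 129×290 slab on the floor; four walls sit on top of the base. The front and back walls (the −y and +y sides) span the full width; the two side walls fit between them.

The open box has a circular hole of radius 30 mm through its front wall, centred at (x = 68, z = 87).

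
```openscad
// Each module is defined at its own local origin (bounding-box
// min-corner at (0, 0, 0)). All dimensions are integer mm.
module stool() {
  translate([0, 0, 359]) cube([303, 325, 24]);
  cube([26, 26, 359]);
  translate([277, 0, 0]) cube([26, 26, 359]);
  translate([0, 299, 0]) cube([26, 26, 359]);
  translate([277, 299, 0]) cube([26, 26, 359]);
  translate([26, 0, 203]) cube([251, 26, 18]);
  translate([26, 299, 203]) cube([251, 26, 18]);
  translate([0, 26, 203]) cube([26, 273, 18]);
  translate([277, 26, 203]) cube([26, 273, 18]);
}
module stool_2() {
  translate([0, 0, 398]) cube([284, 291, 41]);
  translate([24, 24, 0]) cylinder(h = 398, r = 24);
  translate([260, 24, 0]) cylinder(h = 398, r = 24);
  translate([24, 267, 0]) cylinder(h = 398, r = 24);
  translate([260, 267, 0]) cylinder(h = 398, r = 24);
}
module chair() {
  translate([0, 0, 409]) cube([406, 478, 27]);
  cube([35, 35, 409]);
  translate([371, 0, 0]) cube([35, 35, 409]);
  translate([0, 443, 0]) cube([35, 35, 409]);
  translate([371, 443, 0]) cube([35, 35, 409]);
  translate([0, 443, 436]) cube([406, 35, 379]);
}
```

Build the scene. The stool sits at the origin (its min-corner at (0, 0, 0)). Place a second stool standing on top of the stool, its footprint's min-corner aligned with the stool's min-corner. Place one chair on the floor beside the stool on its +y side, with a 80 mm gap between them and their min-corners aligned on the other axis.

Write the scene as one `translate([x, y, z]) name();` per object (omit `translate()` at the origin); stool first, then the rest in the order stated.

stool();
translate([0, 0, 383]) stool_2();
translate([0, 405, 0]) chair();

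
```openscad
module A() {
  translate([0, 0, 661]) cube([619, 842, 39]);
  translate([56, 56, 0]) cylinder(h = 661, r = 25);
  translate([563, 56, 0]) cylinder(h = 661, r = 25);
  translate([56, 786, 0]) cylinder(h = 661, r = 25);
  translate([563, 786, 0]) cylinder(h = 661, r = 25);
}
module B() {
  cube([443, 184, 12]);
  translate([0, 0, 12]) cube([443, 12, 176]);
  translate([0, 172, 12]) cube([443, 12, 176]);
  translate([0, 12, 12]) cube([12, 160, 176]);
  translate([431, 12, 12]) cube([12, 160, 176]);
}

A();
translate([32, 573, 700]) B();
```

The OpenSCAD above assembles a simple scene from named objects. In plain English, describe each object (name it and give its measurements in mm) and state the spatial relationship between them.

A is a table: top 619 mm (x) × 842 mm (y), 39 mm thick, upper face at z = 700 mm, on four round legs of 50 mm diameter, each leg's bounding box inset 31 mm from the nearest pair of top edges, running from z = 0 to the bottom of the top.

B is an open storage box with external size 443×184×188 mm and wall thickness 12 mm (the base is also 12 mm thick). The base covers the whole footprint; the four walls stand on the base, with the y-facing walls full-width and the x-facing walls fitting between their inner faces.

The open box is on top of the table.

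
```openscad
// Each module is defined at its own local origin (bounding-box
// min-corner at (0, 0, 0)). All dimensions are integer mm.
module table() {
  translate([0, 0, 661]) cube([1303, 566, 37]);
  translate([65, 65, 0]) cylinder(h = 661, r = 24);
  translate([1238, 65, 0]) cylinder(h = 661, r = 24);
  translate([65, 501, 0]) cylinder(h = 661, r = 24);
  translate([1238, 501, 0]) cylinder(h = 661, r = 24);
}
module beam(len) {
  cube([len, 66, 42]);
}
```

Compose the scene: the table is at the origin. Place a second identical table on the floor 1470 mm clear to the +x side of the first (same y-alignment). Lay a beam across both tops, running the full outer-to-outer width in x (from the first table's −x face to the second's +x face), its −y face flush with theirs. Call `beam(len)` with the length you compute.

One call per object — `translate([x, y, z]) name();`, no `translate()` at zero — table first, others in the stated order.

table();
translate([2773, 0, 0]) table();
translate([0, 0, 698]) beam(4076);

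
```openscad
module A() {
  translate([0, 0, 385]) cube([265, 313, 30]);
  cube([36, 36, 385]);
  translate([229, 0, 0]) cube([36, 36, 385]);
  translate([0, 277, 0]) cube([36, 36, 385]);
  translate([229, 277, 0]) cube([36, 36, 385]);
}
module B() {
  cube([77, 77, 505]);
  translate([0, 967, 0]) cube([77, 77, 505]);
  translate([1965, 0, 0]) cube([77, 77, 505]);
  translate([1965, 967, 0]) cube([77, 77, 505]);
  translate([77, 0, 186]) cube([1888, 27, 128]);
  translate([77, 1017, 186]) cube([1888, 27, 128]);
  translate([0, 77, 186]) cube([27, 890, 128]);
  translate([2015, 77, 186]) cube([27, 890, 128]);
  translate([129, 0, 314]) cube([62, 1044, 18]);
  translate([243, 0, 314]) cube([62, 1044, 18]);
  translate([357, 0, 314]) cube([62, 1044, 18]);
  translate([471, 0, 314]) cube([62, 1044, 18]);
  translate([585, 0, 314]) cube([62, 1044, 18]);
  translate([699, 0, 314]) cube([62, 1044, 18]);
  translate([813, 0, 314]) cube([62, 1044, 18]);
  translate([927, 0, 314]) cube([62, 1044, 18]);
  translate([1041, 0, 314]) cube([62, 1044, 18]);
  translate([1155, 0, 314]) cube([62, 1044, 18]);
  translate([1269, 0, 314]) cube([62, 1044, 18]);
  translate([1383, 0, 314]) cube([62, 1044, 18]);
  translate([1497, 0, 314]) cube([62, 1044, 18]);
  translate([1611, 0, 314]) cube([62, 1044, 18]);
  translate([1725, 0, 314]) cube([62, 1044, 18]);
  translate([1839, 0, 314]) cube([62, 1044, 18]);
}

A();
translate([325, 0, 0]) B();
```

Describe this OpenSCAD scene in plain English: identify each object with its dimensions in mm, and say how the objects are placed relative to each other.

A is a simple wooden stool: a rectangular seat 265 mm (x) by 313 mm (y), 30 mm thick, top face at z = 415 mm, on four square legs, each 36×36 mm in cross-section. The legs rest on z = 0, each flush with a corner of the seat.

B is a bed frame 2042 mm long (x) by 1044 mm wide (y). Four 77×77 mm corner posts, 505 mm tall, at the corners of the footprint. Four rails of 27 mm thickness and 128 mm height run between adjacent posts with their undersides at z = 186 mm, their outer faces flush with the outside of the frame (the two x-running rails run between the posts' inner faces; the two y-running rails run between the posts' inner faces). 16 slats, each 62 mm wide (x) and 18 mm thick, lie across the top of the two x-running rails, running the full 1044 mm width of the frame in y; the slats are evenly spaced along x between the inner faces of the end posts with equal gaps (rounded down to the nearest mm) at the −x end and between each pair — any rounding remainder accumulates at the +x end.

The bed frame is on the floor beside the stool on its +x side.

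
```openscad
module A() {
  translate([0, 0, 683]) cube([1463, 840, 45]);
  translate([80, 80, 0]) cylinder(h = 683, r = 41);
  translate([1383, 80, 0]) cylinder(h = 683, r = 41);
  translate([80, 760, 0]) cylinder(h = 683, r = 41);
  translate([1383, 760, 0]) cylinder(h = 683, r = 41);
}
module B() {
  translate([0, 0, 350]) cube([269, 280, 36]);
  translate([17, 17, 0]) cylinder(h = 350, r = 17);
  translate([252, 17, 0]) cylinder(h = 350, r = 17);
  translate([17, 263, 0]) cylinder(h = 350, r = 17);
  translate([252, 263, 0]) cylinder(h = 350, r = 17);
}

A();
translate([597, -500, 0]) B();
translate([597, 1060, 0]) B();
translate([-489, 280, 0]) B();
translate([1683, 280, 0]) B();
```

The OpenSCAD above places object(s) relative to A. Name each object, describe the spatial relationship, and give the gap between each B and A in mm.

A is a table. B is a stool. Four stools sit around the table at the −y, +y, −x, +x sides. The gap between each stool and the table is 220 mm.

Each stool's nearest face is 220 mm from the table's bounding box.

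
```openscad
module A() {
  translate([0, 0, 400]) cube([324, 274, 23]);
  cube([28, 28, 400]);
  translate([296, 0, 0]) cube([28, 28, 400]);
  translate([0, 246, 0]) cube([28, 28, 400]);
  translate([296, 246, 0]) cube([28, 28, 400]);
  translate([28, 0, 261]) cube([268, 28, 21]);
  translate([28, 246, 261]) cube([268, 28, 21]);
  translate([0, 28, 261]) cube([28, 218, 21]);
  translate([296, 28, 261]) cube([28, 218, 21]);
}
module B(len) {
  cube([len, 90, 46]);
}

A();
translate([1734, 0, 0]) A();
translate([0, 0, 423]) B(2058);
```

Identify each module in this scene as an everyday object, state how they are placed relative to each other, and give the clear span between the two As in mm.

Second stool starts at x = 1734; first ends at x = 324; clear span = 1734 − 324 = 1410 mm.

A is a stool. B is a beam. A beam spans the tops of two stools. The clear span between the two stools is 1410 mm.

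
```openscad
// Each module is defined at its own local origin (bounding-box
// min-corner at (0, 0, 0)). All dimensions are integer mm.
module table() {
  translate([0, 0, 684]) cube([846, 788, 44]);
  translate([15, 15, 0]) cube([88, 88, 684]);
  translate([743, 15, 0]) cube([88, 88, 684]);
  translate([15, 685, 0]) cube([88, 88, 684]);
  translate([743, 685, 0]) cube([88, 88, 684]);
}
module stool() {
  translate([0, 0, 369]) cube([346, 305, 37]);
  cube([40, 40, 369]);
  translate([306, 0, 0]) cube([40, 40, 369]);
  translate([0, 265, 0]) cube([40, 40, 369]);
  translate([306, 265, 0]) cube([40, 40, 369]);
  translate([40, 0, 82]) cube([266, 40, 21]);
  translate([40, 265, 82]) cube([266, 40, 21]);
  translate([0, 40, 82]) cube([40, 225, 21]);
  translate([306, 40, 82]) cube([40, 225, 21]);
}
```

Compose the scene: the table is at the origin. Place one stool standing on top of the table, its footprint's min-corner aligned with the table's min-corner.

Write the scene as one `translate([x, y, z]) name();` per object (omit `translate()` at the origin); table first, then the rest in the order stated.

table();
translate([0, 0, 728]) stool();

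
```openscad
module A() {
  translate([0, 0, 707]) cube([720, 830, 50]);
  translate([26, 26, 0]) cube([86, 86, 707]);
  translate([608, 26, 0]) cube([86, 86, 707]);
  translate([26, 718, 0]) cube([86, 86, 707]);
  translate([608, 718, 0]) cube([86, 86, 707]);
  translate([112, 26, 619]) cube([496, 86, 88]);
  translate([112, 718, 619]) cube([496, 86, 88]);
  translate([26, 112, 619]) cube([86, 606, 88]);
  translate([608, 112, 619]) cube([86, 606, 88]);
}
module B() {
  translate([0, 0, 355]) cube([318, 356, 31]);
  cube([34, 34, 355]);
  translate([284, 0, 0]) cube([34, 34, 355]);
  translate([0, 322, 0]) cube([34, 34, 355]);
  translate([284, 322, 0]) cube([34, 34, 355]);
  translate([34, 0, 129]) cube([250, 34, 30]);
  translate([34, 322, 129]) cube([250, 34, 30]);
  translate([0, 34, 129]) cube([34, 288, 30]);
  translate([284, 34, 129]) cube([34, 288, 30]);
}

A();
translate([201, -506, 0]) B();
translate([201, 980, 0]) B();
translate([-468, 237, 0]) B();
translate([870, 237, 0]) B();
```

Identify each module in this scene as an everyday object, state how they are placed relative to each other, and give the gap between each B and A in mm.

A is a table. B is a stool. Four stools sit around the table at the −y, +y, −x, +x sides. The gap between each stool and the table is 150 mm.

Each stool's nearest face is 150 mm from the table's bounding box.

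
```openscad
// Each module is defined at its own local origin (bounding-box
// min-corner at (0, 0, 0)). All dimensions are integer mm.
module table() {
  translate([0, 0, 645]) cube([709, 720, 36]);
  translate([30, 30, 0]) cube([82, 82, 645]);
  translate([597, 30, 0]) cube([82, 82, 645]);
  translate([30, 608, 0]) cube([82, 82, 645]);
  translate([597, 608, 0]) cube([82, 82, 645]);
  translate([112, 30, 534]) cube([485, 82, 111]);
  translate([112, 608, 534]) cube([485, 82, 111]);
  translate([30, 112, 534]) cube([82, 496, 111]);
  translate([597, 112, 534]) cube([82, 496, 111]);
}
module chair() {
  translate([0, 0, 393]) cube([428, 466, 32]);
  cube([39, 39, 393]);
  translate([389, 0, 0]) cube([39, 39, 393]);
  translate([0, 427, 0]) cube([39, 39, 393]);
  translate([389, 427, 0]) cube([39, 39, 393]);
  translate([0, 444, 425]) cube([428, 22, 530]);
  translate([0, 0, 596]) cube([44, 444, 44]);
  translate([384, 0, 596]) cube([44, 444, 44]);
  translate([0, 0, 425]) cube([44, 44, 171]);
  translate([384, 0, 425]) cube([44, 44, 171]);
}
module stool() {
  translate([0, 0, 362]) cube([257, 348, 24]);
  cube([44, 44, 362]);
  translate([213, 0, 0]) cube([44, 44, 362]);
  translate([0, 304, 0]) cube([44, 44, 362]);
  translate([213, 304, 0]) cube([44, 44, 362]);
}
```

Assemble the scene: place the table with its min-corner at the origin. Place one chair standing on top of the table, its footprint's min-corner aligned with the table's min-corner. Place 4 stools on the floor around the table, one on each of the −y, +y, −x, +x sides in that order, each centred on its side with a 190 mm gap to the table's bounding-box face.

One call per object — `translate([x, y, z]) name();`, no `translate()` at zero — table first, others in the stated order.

table();
translate([0, 0, 681]) chair();
translate([226, -538, 0]) stool();
translate([226, 910, 0]) stool();
translate([-447, 186, 0]) stool();
translate([899, 186, 0]) stool();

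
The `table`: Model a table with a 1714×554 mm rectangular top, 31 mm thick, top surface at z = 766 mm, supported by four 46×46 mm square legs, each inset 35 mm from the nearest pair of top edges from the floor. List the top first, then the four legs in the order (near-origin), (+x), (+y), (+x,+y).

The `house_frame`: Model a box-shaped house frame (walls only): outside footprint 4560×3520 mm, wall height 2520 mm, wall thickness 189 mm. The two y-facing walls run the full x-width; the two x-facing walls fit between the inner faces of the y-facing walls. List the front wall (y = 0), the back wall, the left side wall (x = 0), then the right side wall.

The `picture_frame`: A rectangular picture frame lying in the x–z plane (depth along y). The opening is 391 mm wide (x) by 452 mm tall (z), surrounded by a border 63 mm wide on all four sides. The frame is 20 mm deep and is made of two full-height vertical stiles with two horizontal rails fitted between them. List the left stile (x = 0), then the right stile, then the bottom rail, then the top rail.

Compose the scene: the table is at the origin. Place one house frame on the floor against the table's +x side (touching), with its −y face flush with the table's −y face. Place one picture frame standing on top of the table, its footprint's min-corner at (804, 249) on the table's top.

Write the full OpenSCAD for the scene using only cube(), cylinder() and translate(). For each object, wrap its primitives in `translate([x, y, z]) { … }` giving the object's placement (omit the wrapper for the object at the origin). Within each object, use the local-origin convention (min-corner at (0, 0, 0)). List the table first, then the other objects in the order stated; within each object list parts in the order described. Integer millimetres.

translate([0, 0, 735]) cube([1714, 554, 31]);
translate([35, 35, 0]) cube([46, 46, 735]);
translate([1633, 35, 0]) cube([46, 46, 735]);
translate([35, 473, 0]) cube([46, 46, 735]);
translate([1633, 473, 0]) cube([46, 46, 735]);
translate([1714, 0, 0]) {
  cube([4560, 189, 2520]);
  translate([0, 3331, 0]) cube([4560, 189, 2520]);
  translate([0, 189, 0]) cube([189, 3142, 2520]);
  translate([4371, 189, 0]) cube([189, 3142, 2520]);
}
translate([804, 249, 766]) {
  cube([63, 20, 578]);
  translate([454, 0, 0]) cube([63, 20, 578]);
  translate([63, 0, 0]) cube([391, 20, 63]);
  translate([63, 0, 515]) cube([391, 20, 63]);
}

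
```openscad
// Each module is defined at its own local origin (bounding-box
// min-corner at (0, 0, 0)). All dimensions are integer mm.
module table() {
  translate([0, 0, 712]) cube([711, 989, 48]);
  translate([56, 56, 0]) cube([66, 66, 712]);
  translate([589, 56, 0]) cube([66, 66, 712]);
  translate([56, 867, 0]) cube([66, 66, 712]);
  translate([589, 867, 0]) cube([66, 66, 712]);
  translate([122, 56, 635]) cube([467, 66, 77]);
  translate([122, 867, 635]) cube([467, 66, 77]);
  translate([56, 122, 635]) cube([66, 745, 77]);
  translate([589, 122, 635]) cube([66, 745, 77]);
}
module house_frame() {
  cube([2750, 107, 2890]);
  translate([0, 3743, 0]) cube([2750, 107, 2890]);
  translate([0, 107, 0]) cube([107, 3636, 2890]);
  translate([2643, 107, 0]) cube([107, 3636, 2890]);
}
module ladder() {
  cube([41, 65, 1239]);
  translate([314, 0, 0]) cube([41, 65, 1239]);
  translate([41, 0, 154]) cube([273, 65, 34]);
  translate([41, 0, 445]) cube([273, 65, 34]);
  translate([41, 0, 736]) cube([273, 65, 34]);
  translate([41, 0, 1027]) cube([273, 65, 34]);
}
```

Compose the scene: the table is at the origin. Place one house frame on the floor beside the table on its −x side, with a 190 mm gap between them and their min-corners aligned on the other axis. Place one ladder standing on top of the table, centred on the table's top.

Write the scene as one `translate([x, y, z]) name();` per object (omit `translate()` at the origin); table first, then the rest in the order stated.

table();
translate([-2940, 0, 0]) house_frame();
translate([178, 462, 760]) ladder();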